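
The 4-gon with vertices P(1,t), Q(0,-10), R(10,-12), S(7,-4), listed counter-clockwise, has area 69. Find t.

Write out the shoelace sum; only the two edges meeting at P involve t:
2·Area = [(7·t − 1·(-4)) + (1·(-10) − 0·t)] + 144
       = 7·t + 138 = 138
⇒ t = 0.

0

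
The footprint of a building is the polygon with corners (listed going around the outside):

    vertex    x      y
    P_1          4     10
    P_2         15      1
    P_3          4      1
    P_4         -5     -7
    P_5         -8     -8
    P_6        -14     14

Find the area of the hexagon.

Apply Gauss's area formula: 2A = Σ (x_i·y_{i+1} − x_{i+1}·y_i), indices taken mod 6.
P_1→P_2: (4)(1) − (15)(10) = -146
P_2→P_3: (15)(1) − (4)(1) = 11
P_3→P_4: (4)(-7) − (-5)(1) = -23
P_4→P_5: (-5)(-8) − (-8)(-7) = -16
P_5→P_6: (-8)(14) − (-14)(-8) = -224
P_6→P_1: (-14)(10) − (4)(14) = -196
Σ = -594
Area = |Σ|/2 = 297.

297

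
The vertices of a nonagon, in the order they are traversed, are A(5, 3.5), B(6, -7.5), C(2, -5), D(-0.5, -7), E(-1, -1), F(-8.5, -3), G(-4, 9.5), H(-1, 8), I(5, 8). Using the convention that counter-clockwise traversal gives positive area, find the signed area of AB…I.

-143.875

Apply the shoelace formula: 2A = Σ (x_i·y_{i+1} − x_{i+1}·y_i), indices taken mod 9.
A→B: (5)(-7.5) − (6)(3.5) = -58.5
B→C: (6)(-5) − (2)(-7.5) = -15
C→D: (2)(-7) − (-0.5)(-5) = -16.5
D→E: (-0.5)(-1) − (-1)(-7) = -6.5
E→F: (-1)(-3) − (-8.5)(-1) = -5.5
F→G: (-8.5)(9.5) − (-4)(-3) = -92.75
G→H: (-4)(8) − (-1)(9.5) = -22.5
H→I: (-1)(8) − (5)(8) = -48
I→A: (5)(3.5) − (5)(8) = -22.5
Σ = -287.75
Signed area = Σ/2 = -143.875 (negative ⇒ clockwise traversal).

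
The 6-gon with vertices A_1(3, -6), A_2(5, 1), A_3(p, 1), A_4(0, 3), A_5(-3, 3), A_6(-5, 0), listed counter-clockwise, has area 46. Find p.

The doubled signed area Σ (x_i y_{i+1} − x_{i+1} y_i) is linear in p.
With p=0 it equals 92; the coefficient of p is 2 (from the two edges through A_3).
So 2·p + 92 = 2·46 = 92 ⇒ p = 0.

0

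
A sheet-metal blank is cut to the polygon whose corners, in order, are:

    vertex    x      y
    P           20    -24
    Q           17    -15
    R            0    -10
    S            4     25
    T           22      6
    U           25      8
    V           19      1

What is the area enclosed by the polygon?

562.5

Apply the shoelace (surveyor's) formula: 2A = Σ (x_i·y_{i+1} − x_{i+1}·y_i), indices taken mod 7.
P→Q: (20)(-15) − (17)(-24) = 108
Q→R: (17)(-10) − (0)(-15) = -170
R→S: (0)(25) − (4)(-10) = 40
S→T: (4)(6) − (22)(25) = -526
T→U: (22)(8) − (25)(6) = 26
U→V: (25)(1) − (19)(8) = -127
V→P: (19)(-24) − (20)(1) = -476
Σ = -1125
Area = |Σ|/2 = 562.5.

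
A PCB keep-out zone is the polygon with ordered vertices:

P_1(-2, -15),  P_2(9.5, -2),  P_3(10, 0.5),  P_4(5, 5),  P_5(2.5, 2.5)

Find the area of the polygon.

93.125

Σ = (146.5) + (24.75) + (47.5) + (0) + (-32.5) = 186.25
Area = |Σ|/2 = 93.125.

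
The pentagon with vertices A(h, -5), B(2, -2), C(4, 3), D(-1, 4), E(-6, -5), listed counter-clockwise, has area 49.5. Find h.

-1

Write out the shoelace sum; only the two edges meeting at A involve h:
2·Area = [((-6)·(-5) − h·(-5)) + (h·(-2) − 2·(-5))] + 62
       = 3·h + 102 = 99
⇒ h = -1.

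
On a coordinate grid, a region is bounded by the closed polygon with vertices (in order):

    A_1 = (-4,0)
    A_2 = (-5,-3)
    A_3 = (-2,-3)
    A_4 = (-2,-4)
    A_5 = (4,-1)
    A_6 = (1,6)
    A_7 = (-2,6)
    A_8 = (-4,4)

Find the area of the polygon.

58

Apply the shoelace (surveyor's) formula: 2A = Σ (x_i·y_{i+1} − x_{i+1}·y_i), indices taken mod 8.
Σ = (12) + (9) + (2) + (18) + (25) + (18) + (16) + (16) = 116
Area = |Σ|/2 = 58.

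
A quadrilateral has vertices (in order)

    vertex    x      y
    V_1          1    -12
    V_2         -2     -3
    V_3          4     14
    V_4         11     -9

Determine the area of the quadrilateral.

Apply the shoelace (surveyor's) formula: 2A = Σ (x_i·y_{i+1} − x_{i+1}·y_i), indices taken mod 4.
V_1→V_2: (1)(-3) − (-2)(-12) = -27
V_2→V_3: (-2)(14) − (4)(-3) = -16
V_3→V_4: (4)(-9) − (11)(14) = -190
V_4→V_1: (11)(-12) − (1)(-9) = -123
Σ = -356
Area = |Σ|/2 = 178.

178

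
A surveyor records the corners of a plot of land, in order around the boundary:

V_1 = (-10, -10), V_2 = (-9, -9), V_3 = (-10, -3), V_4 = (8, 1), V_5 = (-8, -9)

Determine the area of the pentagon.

61.5

Apply Gauss's area formula: 2A = Σ (x_i·y_{i+1} − x_{i+1}·y_i), indices taken mod 5.
Cross-terms: 0, -63, 14, -64, -10  ⇒  Σ = -123
Area = |Σ|/2 = 61.5.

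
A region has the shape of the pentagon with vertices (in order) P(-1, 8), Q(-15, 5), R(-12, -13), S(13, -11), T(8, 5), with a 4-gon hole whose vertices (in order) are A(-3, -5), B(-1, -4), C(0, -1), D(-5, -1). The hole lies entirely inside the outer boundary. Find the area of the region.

434

Outer boundary:
Cross-terms: 115, 255, 301, 153, 69  ⇒  Σ = 893
Area = |Σ|/2 = 446.5.
Hole:
Cross-terms: 7, 1, -5, 22  ⇒  Σ = 25
Area = |Σ|/2 = 12.5.
Net area = 446.5 − 12.5 = 434.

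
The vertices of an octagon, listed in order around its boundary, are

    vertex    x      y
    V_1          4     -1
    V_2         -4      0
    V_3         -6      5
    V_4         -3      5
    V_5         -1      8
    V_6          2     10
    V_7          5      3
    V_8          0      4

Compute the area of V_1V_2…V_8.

Apply the shoelace (surveyor's) formula: 2A = Σ (x_i·y_{i+1} − x_{i+1}·y_i), indices taken mod 8.
Cross-terms: -4, -20, -15, -19, -26, -44, 20, -16  ⇒  Σ = -124
Area = |Σ|/2 = 62.

62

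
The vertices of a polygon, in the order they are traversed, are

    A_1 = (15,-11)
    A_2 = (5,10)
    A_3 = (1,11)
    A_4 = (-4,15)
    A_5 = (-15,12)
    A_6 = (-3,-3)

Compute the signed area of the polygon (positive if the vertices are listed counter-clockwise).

322.5

Apply the shoelace (surveyor's) formula: 2A = Σ (x_i·y_{i+1} − x_{i+1}·y_i), indices taken mod 6.
A_1→A_2: (15)(10) − (5)(-11) = 205
A_2→A_3: (5)(11) − (1)(10) = 45
A_3→A_4: (1)(15) − (-4)(11) = 59
A_4→A_5: (-4)(12) − (-15)(15) = 177
A_5→A_6: (-15)(-3) − (-3)(12) = 81
A_6→A_1: (-3)(-11) − (15)(-3) = 78
Σ = 645
Signed area = Σ/2 = 322.5 (positive ⇒ counter-clockwise traversal).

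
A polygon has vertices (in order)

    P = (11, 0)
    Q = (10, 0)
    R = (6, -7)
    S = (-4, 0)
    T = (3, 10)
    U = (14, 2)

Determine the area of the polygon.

147

Apply the shoelace formula: 2A = Σ (x_i·y_{i+1} − x_{i+1}·y_i), indices taken mod 6.
Cross-terms: 0, -70, -28, -40, -134, -22  ⇒  Σ = -294
Area = |Σ|/2 = 147.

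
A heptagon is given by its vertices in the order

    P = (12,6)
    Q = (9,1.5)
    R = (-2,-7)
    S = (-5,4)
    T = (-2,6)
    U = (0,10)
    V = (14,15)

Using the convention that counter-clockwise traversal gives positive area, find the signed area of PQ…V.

Apply Gauss's area formula: 2A = Σ (x_i·y_{i+1} − x_{i+1}·y_i), indices taken mod 7.
Cross-terms: -36, -60, -43, -22, -20, -140, -96  ⇒  Σ = -417
Signed area = Σ/2 = -208.5 (negative ⇒ clockwise traversal).

-208.5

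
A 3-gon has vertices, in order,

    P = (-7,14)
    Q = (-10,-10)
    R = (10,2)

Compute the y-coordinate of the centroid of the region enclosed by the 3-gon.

2

Apply the surveyor's formula. First the cross-terms c_i = x_i·y_{i+1} − x_{i+1}·y_i:
  210, 80, 154  ⇒  2A = 444, A = 222.
Then Σ (y_i + y_{i+1})·c_i = 2664, so ȳ = 2664 / (6·222) = 2.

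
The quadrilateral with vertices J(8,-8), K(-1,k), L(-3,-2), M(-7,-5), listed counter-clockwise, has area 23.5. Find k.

-4

Write out the shoelace sum; only the two edges meeting at K involve k:
2·Area = [(8·k − (-1)·(-8)) + ((-1)·(-2) − (-3)·k)] + 97
       = 11·k + 91 = 47
⇒ k = -4.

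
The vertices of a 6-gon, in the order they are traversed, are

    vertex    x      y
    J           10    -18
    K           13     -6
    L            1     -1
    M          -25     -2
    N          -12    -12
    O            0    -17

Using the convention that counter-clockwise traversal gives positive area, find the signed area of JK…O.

395

Apply the shoelace formula: 2A = Σ (x_i·y_{i+1} − x_{i+1}·y_i), indices taken mod 6.
Σ = (174) + (-7) + (-27) + (276) + (204) + (170) = 790
Signed area = Σ/2 = 395 (positive ⇒ counter-clockwise traversal).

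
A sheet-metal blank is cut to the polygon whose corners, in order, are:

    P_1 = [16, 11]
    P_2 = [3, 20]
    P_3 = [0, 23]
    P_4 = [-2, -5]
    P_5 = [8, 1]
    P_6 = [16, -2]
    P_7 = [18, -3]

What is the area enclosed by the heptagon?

Apply the shoelace (surveyor's) formula: 2A = Σ (x_i·y_{i+1} − x_{i+1}·y_i), indices taken mod 7.
Σ = (287) + (69) + (46) + (38) + (-32) + (-12) + (246) = 642
Area = |Σ|/2 = 321.

321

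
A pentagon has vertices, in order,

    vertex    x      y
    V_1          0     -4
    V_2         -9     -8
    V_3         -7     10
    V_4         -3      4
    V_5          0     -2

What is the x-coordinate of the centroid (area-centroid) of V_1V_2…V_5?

-437/87

Apply the surveyor's formula. First the cross-terms c_i = x_i·y_{i+1} − x_{i+1}·y_i:
  -36, -146, 2, 6, 0  ⇒  2A = -174, A = -87.
Then Σ (x_i + x_{i+1})·c_i = 2622, so x̄ = 2622 / (6·(-87)) = -437/87.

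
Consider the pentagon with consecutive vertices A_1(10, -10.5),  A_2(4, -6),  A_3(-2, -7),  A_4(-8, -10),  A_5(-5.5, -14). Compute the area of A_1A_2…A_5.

80.375

Apply the shoelace formula: 2A = Σ (x_i·y_{i+1} − x_{i+1}·y_i), indices taken mod 5.
Σ = (-18) + (-40) + (-36) + (57) + (197.75) = 160.75
Area = |Σ|/2 = 80.375.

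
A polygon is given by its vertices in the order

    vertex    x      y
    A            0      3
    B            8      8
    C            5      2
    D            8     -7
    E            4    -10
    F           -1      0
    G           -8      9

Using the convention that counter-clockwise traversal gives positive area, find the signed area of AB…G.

A→B: (0)(8) − (8)(3) = -24
B→C: (8)(2) − (5)(8) = -24
C→D: (5)(-7) − (8)(2) = -51
D→E: (8)(-10) − (4)(-7) = -52
E→F: (4)(0) − (-1)(-10) = -10
F→G: (-1)(9) − (-8)(0) = -9
G→A: (-8)(3) − (0)(9) = -24
Σ = -194
Signed area = Σ/2 = -97 (negative ⇒ clockwise traversal).

-97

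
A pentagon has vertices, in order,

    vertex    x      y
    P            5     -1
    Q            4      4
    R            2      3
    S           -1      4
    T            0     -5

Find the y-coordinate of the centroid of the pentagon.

22/207

Apply the surveyor's formula. First the cross-terms c_i = x_i·y_{i+1} − x_{i+1}·y_i:
  24, 4, 11, 5, 25  ⇒  2A = 69, A = 34.5.
Then Σ (y_i + y_{i+1})·c_i = 22, so ȳ = 22 / (6·34.5) = 22/207.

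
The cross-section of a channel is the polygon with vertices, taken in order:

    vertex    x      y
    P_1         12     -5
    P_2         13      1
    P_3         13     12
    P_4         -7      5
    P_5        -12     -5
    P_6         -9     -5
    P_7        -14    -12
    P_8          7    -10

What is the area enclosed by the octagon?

413

Apply the shoelace formula: 2A = Σ (x_i·y_{i+1} − x_{i+1}·y_i), indices taken mod 8.
Σ = (77) + (143) + (149) + (95) + (15) + (38) + (224) + (85) = 826
Area = |Σ|/2 = 413.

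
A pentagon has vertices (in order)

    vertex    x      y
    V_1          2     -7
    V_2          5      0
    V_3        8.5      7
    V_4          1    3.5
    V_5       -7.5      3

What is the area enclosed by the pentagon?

V_1→V_2: (2)(0) − (5)(-7) = 35
V_2→V_3: (5)(7) − (8.5)(0) = 35
V_3→V_4: (8.5)(3.5) − (1)(7) = 22.75
V_4→V_5: (1)(3) − (-7.5)(3.5) = 29.25
V_5→V_1: (-7.5)(-7) − (2)(3) = 46.5
Σ = 168.5
Area = |Σ|/2 = 84.25.

84.25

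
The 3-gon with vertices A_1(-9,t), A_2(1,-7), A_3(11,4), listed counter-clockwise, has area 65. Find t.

-5

Write out the shoelace sum; only the two edges meeting at A_1 involve t:
2·Area = [(11·t − (-9)·4) + ((-9)·(-7) − 1·t)] + 81
       = 10·t + 180 = 130
⇒ t = -5.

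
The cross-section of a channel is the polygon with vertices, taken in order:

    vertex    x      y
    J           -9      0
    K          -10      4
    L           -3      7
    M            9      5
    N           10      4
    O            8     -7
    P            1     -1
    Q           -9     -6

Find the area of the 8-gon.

179

Apply the shoelace formula: 2A = Σ (x_i·y_{i+1} − x_{i+1}·y_i), indices taken mod 8.
Σ = (-36) + (-58) + (-78) + (-14) + (-102) + (-1) + (-15) + (-54) = -358
Area = |Σ|/2 = 179.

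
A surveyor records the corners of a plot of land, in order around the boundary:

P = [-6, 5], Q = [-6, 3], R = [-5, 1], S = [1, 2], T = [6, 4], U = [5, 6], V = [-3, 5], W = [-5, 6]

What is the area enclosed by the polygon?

Cross-terms: 12, 9, -11, -8, 16, 43, 7, 11  ⇒  Σ = 79
Area = |Σ|/2 = 39.5.

39.5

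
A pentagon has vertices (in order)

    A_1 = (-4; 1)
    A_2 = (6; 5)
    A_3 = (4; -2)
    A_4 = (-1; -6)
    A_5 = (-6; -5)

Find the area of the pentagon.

70.5

Apply Gauss's area formula: 2A = Σ (x_i·y_{i+1} − x_{i+1}·y_i), indices taken mod 5.
A_1→A_2: (-4)(5) − (6)(1) = -26
A_2→A_3: (6)(-2) − (4)(5) = -32
A_3→A_4: (4)(-6) − (-1)(-2) = -26
A_4→A_5: (-1)(-5) − (-6)(-6) = -31
A_5→A_1: (-6)(1) − (-4)(-5) = -26
Σ = -141
Area = |Σ|/2 = 70.5.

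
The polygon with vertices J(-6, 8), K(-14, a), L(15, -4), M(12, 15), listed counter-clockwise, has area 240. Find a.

7

The doubled signed area Σ (x_i y_{i+1} − x_{i+1} y_i) is linear in a.
With a=0 it equals 627; the coefficient of a is -21 (from the two edges through K).
So -21·a + 627 = 2·240 = 480 ⇒ a = 7.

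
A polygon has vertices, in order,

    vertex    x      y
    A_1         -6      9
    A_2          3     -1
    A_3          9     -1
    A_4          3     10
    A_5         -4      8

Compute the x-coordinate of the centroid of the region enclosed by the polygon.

Apply the shoelace formula. First the cross-terms c_i = x_i·y_{i+1} − x_{i+1}·y_i:
  -21, 6, 93, 64, 12  ⇒  2A = 154, A = 77.
Then Σ (x_i + x_{i+1})·c_i = 1067, so x̄ = 1067 / (6·77) = 97/42.

97/42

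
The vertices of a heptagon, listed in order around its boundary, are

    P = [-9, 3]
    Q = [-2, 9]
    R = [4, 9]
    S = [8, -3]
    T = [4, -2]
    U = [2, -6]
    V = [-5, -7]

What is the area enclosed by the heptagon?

179.5

Apply the shoelace (surveyor's) formula: 2A = Σ (x_i·y_{i+1} − x_{i+1}·y_i), indices taken mod 7.
Cross-terms: -75, -54, -84, -4, -20, -44, -78  ⇒  Σ = -359
Area = |Σ|/2 = 179.5.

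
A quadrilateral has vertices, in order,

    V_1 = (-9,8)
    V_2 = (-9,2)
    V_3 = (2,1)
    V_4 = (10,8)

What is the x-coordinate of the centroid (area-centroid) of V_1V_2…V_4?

Apply the shoelace (surveyor's) formula. First the cross-terms c_i = x_i·y_{i+1} − x_{i+1}·y_i:
  54, -13, 6, 152  ⇒  2A = 199, A = 99.5.
Then Σ (x_i + x_{i+1})·c_i = -657, so x̄ = -657 / (6·99.5) = -219/199.

-219/199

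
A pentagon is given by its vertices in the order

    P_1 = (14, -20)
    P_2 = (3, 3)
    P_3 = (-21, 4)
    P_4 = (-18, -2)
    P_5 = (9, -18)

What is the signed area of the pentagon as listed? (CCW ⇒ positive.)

Apply the surveyor's formula: 2A = Σ (x_i·y_{i+1} − x_{i+1}·y_i), indices taken mod 5.
P_1→P_2: (14)(3) − (3)(-20) = 102
P_2→P_3: (3)(4) − (-21)(3) = 75
P_3→P_4: (-21)(-2) − (-18)(4) = 114
P_4→P_5: (-18)(-18) − (9)(-2) = 342
P_5→P_1: (9)(-20) − (14)(-18) = 72
Σ = 705
Signed area = Σ/2 = 352.5 (positive ⇒ counter-clockwise traversal).

352.5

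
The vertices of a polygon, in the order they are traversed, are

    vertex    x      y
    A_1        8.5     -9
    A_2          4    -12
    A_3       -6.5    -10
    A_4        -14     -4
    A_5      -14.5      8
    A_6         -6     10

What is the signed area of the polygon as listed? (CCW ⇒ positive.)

-298

Apply Gauss's area formula: 2A = Σ (x_i·y_{i+1} − x_{i+1}·y_i), indices taken mod 6.
Cross-terms: -66, -118, -114, -170, -97, -31  ⇒  Σ = -596
Signed area = Σ/2 = -298 (negative ⇒ clockwise traversal).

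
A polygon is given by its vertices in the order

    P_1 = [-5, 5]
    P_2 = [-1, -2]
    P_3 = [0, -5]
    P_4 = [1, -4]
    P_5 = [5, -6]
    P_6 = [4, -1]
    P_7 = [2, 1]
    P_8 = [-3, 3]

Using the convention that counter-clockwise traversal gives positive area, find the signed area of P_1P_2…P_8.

Apply Gauss's area formula: 2A = Σ (x_i·y_{i+1} − x_{i+1}·y_i), indices taken mod 8.
Σ = (15) + (5) + (5) + (14) + (19) + (6) + (9) + (0) = 73
Signed area = Σ/2 = 36.5 (positive ⇒ counter-clockwise traversal).

36.5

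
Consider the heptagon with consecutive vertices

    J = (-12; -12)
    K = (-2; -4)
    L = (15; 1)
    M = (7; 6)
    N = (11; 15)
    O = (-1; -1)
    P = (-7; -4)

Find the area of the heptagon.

Apply the shoelace (surveyor's) formula: 2A = Σ (x_i·y_{i+1} − x_{i+1}·y_i), indices taken mod 7.
Σ = (24) + (58) + (83) + (39) + (4) + (-3) + (36) = 241
Area = |Σ|/2 = 120.5.

120.5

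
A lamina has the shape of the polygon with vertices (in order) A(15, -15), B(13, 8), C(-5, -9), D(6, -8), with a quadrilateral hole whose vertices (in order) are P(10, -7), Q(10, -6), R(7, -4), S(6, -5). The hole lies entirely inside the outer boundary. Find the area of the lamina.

Outer boundary:
Apply the shoelace formula: 2A = Σ (x_i·y_{i+1} − x_{i+1}·y_i), indices taken mod 4.
Σ = (315) + (-77) + (94) + (30) = 362
Area = |Σ|/2 = 181.
Hole:
Apply the shoelace (surveyor's) formula: 2A = Σ (x_i·y_{i+1} − x_{i+1}·y_i), indices taken mod 4.
Σ = (10) + (2) + (-11) + (8) = 9
Area = |Σ|/2 = 4.5.
Net area = 181 − 4.5 = 176.5.

176.5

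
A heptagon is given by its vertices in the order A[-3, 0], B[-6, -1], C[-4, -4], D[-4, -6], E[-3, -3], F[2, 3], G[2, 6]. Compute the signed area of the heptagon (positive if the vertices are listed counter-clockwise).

Apply the shoelace (surveyor's) formula: 2A = Σ (x_i·y_{i+1} − x_{i+1}·y_i), indices taken mod 7.
Cross-terms: 3, 20, 8, -6, -3, 6, 18  ⇒  Σ = 46
Signed area = Σ/2 = 23 (positive ⇒ counter-clockwise traversal).

23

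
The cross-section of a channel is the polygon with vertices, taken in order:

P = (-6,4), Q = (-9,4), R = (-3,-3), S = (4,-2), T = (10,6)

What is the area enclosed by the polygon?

94.5

Apply the surveyor's formula: 2A = Σ (x_i·y_{i+1} − x_{i+1}·y_i), indices taken mod 5.
P→Q: (-6)(4) − (-9)(4) = 12
Q→R: (-9)(-3) − (-3)(4) = 39
R→S: (-3)(-2) − (4)(-3) = 18
S→T: (4)(6) − (10)(-2) = 44
T→P: (10)(4) − (-6)(6) = 76
Σ = 189
Area = |Σ|/2 = 94.5.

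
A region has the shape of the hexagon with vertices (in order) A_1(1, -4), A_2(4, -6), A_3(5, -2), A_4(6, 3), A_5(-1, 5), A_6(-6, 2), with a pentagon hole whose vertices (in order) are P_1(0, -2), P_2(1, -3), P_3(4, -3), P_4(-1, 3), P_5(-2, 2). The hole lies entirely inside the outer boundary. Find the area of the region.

57

Outer boundary:
Apply Gauss's area formula: 2A = Σ (x_i·y_{i+1} − x_{i+1}·y_i), indices taken mod 6.
A_1→A_2: (1)(-6) − (4)(-4) = 10
A_2→A_3: (4)(-2) − (5)(-6) = 22
A_3→A_4: (5)(3) − (6)(-2) = 27
A_4→A_5: (6)(5) − (-1)(3) = 33
A_5→A_6: (-1)(2) − (-6)(5) = 28
A_6→A_1: (-6)(-4) − (1)(2) = 22
Σ = 142
Area = |Σ|/2 = 71.
Hole:
Apply Gauss's area formula: 2A = Σ (x_i·y_{i+1} − x_{i+1}·y_i), indices taken mod 5.
Cross-terms: 2, 9, 9, 4, 4  ⇒  Σ = 28
Area = |Σ|/2 = 14.
Net area = 71 − 14 = 57.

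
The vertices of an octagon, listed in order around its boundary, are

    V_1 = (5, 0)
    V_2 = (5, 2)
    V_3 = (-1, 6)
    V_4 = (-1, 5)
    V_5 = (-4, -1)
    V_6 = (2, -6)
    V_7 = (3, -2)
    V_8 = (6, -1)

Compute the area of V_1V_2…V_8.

59

Apply the surveyor's formula: 2A = Σ (x_i·y_{i+1} − x_{i+1}·y_i), indices taken mod 8.
Σ = (10) + (32) + (1) + (21) + (26) + (14) + (9) + (5) = 118
Area = |Σ|/2 = 59.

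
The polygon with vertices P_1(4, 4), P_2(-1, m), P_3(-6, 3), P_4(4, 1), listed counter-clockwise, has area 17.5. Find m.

The doubled signed area Σ (x_i y_{i+1} − x_{i+1} y_i) is linear in m.
With m=0 it equals -5; the coefficient of m is 10 (from the two edges through P_2).
So 10·m + -5 = 2·17.5 = 35 ⇒ m = 4.

4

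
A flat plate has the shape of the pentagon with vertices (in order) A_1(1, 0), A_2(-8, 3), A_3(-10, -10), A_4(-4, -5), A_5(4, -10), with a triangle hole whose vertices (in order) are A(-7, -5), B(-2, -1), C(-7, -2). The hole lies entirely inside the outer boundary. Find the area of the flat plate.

89

Outer boundary:
A_1→A_2: (1)(3) − (-8)(0) = 3
A_2→A_3: (-8)(-10) − (-10)(3) = 110
A_3→A_4: (-10)(-5) − (-4)(-10) = 10
A_4→A_5: (-4)(-10) − (4)(-5) = 60
A_5→A_1: (4)(0) − (1)(-10) = 10
Σ = 193
Area = |Σ|/2 = 96.5.
Hole:
Apply the surveyor's formula: 2A = Σ (x_i·y_{i+1} − x_{i+1}·y_i), indices taken mod 3.
Σ = (-3) + (-3) + (21) = 15
Area = |Σ|/2 = 7.5.
Net area = 96.5 − 7.5 = 89.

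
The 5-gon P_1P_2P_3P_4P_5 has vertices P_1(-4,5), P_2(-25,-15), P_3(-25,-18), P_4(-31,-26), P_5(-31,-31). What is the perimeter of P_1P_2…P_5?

92

|P_1P_2| = √((-21)² + (-20)²) = √841 = 29
|P_2P_3| = √((0)² + (-3)²) = √9 = 3
|P_3P_4| = √((-6)² + (-8)²) = √100 = 10
|P_4P_5| = √((0)² + (-5)²) = √25 = 5
|P_5P_1| = √((27)² + (36)²) = √2025 = 45
Perimeter = 29 + 3 + 10 + 5 + 45 = 92.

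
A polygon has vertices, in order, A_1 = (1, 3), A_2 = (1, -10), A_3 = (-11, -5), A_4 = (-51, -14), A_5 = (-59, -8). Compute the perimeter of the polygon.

138

|A_1A_2| = √((0)² + (-13)²) = √169 = 13
|A_2A_3| = √((-12)² + (5)²) = √169 = 13
|A_3A_4| = √((-40)² + (-9)²) = √1681 = 41
|A_4A_5| = √((-8)² + (6)²) = √100 = 10
|A_5A_1| = √((60)² + (11)²) = √3721 = 61
Perimeter = 13 + 13 + 41 + 10 + 61 = 138.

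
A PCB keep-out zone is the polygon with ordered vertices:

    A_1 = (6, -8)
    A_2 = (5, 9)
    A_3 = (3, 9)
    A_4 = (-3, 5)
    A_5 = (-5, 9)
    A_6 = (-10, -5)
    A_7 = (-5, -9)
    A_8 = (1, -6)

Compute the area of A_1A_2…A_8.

199.5

Cross-terms: 94, 18, 42, -2, 115, 65, 39, 28  ⇒  Σ = 399
Area = |Σ|/2 = 199.5.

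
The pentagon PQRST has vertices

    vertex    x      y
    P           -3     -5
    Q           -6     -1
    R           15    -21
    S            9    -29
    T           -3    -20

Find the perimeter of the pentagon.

74

|PQ| = √((-3)² + (4)²) = √25 = 5
|QR| = √((21)² + (-20)²) = √841 = 29
|RS| = √((-6)² + (-8)²) = √100 = 10
|ST| = √((-12)² + (9)²) = √225 = 15
|TP| = √((0)² + (15)²) = √225 = 15
Perimeter = 5 + 29 + 10 + 15 + 15 = 74.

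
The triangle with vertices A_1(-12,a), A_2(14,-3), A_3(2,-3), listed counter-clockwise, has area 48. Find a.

-11

The doubled signed area Σ (x_i y_{i+1} − x_{i+1} y_i) is linear in a.
With a=0 it equals -36; the coefficient of a is -12 (from the two edges through A_1).
So -12·a + -36 = 2·48 = 96 ⇒ a = -11.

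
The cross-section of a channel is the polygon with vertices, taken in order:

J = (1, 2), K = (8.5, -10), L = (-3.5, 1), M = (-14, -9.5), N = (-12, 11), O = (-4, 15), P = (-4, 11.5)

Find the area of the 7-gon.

Σ = (-27) + (-26.5) + (47.25) + (-268) + (-136) + (14) + (-19.5) = -415.75
Area = |Σ|/2 = 207.875.

207.875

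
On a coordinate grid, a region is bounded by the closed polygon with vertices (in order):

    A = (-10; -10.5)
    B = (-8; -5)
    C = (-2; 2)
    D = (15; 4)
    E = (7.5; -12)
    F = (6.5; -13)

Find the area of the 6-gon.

262.875

Apply the shoelace (surveyor's) formula: 2A = Σ (x_i·y_{i+1} − x_{i+1}·y_i), indices taken mod 6.
Cross-terms: -34, -26, -38, -210, -19.5, -198.25  ⇒  Σ = -525.75
Area = |Σ|/2 = 262.875.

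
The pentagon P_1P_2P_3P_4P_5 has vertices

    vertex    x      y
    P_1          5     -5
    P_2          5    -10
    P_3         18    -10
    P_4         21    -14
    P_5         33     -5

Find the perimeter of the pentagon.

66

|P_1P_2| = √((0)² + (-5)²) = √25 = 5
|P_2P_3| = √((13)² + (0)²) = √169 = 13
|P_3P_4| = √((3)² + (-4)²) = √25 = 5
|P_4P_5| = √((12)² + (9)²) = √225 = 15
|P_5P_1| = √((-28)² + (0)²) = √784 = 28
Perimeter = 5 + 13 + 5 + 15 + 28 = 66.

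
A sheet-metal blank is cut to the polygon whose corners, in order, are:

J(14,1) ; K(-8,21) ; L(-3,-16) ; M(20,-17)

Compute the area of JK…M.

Σ = (302) + (191) + (371) + (258) = 1122
Area = |Σ|/2 = 561.

561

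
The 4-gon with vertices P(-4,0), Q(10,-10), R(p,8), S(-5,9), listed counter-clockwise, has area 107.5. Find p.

1

The doubled signed area Σ (x_i y_{i+1} − x_{i+1} y_i) is linear in p.
With p=0 it equals 196; the coefficient of p is 19 (from the two edges through R).
So 19·p + 196 = 2·107.5 = 215 ⇒ p = 1.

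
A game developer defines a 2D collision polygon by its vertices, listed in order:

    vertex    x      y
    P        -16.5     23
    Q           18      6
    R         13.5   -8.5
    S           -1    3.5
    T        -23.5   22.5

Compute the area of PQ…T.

P→Q: (-16.5)(6) − (18)(23) = -513
Q→R: (18)(-8.5) − (13.5)(6) = -234
R→S: (13.5)(3.5) − (-1)(-8.5) = 38.75
S→T: (-1)(22.5) − (-23.5)(3.5) = 59.75
T→P: (-23.5)(23) − (-16.5)(22.5) = -169.25
Σ = -817.75
Area = |Σ|/2 = 408.875.

408.875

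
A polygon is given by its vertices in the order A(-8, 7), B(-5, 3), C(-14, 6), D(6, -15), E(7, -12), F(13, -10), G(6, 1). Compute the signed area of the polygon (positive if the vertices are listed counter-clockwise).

219.5

Apply the shoelace (surveyor's) formula: 2A = Σ (x_i·y_{i+1} − x_{i+1}·y_i), indices taken mod 7.
Cross-terms: 11, 12, 174, 33, 86, 73, 50  ⇒  Σ = 439
Signed area = Σ/2 = 219.5 (positive ⇒ counter-clockwise traversal).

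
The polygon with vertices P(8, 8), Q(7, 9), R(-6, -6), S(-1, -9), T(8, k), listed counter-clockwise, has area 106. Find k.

0

Write out the shoelace sum; only the two edges meeting at T involve k:
2·Area = [((-1)·k − 8·(-9)) + (8·8 − 8·k)] + 76
       = -9·k + 212 = 212
⇒ k = 0.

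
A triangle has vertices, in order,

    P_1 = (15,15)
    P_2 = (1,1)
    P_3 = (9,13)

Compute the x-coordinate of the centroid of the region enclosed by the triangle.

Apply the surveyor's formula. First the cross-terms c_i = x_i·y_{i+1} − x_{i+1}·y_i:
  0, 4, -60  ⇒  2A = -56, A = -28.
Then Σ (x_i + x_{i+1})·c_i = -1400, so x̄ = -1400 / (6·(-28)) = 25/3.

25/3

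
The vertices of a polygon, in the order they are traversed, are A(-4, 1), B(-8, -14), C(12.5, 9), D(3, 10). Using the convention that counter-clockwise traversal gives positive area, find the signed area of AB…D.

Apply Gauss's area formula: 2A = Σ (x_i·y_{i+1} − x_{i+1}·y_i), indices taken mod 4.
A→B: (-4)(-14) − (-8)(1) = 64
B→C: (-8)(9) − (12.5)(-14) = 103
C→D: (12.5)(10) − (3)(9) = 98
D→A: (3)(1) − (-4)(10) = 43
Σ = 308
Signed area = Σ/2 = 154 (positive ⇒ counter-clockwise traversal).

154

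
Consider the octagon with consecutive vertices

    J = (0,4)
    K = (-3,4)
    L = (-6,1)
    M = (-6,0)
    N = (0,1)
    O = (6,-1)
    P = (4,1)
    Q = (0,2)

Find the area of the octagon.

22.5

Apply Gauss's area formula: 2A = Σ (x_i·y_{i+1} − x_{i+1}·y_i), indices taken mod 8.
Cross-terms: 12, 21, 6, -6, -6, 10, 8, 0  ⇒  Σ = 45
Area = |Σ|/2 = 22.5.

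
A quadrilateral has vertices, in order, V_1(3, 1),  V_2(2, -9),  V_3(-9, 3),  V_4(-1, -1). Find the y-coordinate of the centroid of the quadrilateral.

Apply the shoelace formula. First the cross-terms c_i = x_i·y_{i+1} − x_{i+1}·y_i:
  -29, -75, 12, 2  ⇒  2A = -90, A = -45.
Then Σ (y_i + y_{i+1})·c_i = 706, so ȳ = 706 / (6·(-45)) = -353/135.

-353/135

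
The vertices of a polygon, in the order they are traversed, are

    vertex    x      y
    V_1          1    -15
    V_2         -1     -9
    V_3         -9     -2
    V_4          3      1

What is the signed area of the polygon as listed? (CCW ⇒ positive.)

-76

Σ = (-24) + (-79) + (-3) + (-46) = -152
Signed area = Σ/2 = -76 (negative ⇒ clockwise traversal).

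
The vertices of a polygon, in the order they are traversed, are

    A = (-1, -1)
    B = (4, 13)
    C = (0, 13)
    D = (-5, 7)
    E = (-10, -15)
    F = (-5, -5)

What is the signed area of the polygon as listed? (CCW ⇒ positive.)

A→B: (-1)(13) − (4)(-1) = -9
B→C: (4)(13) − (0)(13) = 52
C→D: (0)(7) − (-5)(13) = 65
D→E: (-5)(-15) − (-10)(7) = 145
E→F: (-10)(-5) − (-5)(-15) = -25
F→A: (-5)(-1) − (-1)(-5) = 0
Σ = 228
Signed area = Σ/2 = 114 (positive ⇒ counter-clockwise traversal).

114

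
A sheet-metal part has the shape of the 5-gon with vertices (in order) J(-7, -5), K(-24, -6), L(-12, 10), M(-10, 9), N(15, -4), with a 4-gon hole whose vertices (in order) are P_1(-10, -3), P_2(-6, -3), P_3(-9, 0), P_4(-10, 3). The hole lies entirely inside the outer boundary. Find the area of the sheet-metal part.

Outer boundary:
J→K: (-7)(-6) − (-24)(-5) = -78
K→L: (-24)(10) − (-12)(-6) = -312
L→M: (-12)(9) − (-10)(10) = -8
M→N: (-10)(-4) − (15)(9) = -95
N→J: (15)(-5) − (-7)(-4) = -103
Σ = -596
Area = |Σ|/2 = 298.
Hole:
Σ = (12) + (-27) + (-27) + (60) = 18
Area = |Σ|/2 = 9.
Net area = 298 − 9 = 289.

289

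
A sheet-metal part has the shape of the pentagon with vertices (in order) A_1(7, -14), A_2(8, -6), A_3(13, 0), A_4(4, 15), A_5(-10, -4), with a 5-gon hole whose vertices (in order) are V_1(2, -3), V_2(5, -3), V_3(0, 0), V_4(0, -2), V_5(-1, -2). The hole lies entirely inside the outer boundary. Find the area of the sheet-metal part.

Outer boundary:
Apply Gauss's area formula: 2A = Σ (x_i·y_{i+1} − x_{i+1}·y_i), indices taken mod 5.
Cross-terms: 70, 78, 195, 134, 168  ⇒  Σ = 645
Area = |Σ|/2 = 322.5.
Hole:
V_1→V_2: (2)(-3) − (5)(-3) = 9
V_2→V_3: (5)(0) − (0)(-3) = 0
V_3→V_4: (0)(-2) − (0)(0) = 0
V_4→V_5: (0)(-2) − (-1)(-2) = -2
V_5→V_1: (-1)(-3) − (2)(-2) = 7
Σ = 14
Area = |Σ|/2 = 7.
Net area = 322.5 − 7 = 315.5.

315.5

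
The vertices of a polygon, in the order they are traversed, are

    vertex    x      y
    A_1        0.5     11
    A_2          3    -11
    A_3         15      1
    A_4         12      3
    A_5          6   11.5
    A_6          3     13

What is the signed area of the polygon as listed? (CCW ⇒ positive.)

176.25

Σ = (-38.5) + (168) + (33) + (120) + (43.5) + (26.5) = 352.5
Signed area = Σ/2 = 176.25 (positive ⇒ counter-clockwise traversal).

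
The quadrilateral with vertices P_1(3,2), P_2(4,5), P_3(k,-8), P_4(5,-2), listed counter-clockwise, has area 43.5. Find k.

-8

Write out the shoelace sum; only the two edges meeting at P_3 involve k:
2·Area = [(4·(-8) − k·5) + (k·(-2) − 5·(-8))] + 23
       = -7·k + 31 = 87
⇒ k = -8.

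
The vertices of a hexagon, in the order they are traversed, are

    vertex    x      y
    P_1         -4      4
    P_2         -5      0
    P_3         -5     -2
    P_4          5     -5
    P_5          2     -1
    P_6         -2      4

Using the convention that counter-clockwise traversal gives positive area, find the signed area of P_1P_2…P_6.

42

Apply the shoelace formula: 2A = Σ (x_i·y_{i+1} − x_{i+1}·y_i), indices taken mod 6.
Cross-terms: 20, 10, 35, 5, 6, 8  ⇒  Σ = 84
Signed area = Σ/2 = 42 (positive ⇒ counter-clockwise traversal).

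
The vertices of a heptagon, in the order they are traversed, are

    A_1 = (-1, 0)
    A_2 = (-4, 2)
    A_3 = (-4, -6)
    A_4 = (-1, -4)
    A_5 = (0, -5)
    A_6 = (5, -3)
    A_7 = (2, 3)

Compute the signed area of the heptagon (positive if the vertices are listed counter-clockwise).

Apply Gauss's area formula: 2A = Σ (x_i·y_{i+1} − x_{i+1}·y_i), indices taken mod 7.
Σ = (-2) + (32) + (10) + (5) + (25) + (21) + (3) = 94
Signed area = Σ/2 = 47 (positive ⇒ counter-clockwise traversal).

47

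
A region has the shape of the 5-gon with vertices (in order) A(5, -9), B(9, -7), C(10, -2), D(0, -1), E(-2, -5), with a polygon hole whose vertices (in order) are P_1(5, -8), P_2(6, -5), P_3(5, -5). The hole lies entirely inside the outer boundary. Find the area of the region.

63

Outer boundary:
A→B: (5)(-7) − (9)(-9) = 46
B→C: (9)(-2) − (10)(-7) = 52
C→D: (10)(-1) − (0)(-2) = -10
D→E: (0)(-5) − (-2)(-1) = -2
E→A: (-2)(-9) − (5)(-5) = 43
Σ = 129
Area = |Σ|/2 = 64.5.
Hole:
Apply the shoelace (surveyor's) formula: 2A = Σ (x_i·y_{i+1} − x_{i+1}·y_i), indices taken mod 3.
Σ = (23) + (-5) + (-15) = 3
Area = |Σ|/2 = 1.5.
Net area = 64.5 − 1.5 = 63.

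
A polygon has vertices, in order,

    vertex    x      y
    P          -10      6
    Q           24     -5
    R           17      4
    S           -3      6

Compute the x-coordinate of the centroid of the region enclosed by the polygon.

Apply Gauss's area formula. First the cross-terms c_i = x_i·y_{i+1} − x_{i+1}·y_i:
  -94, 181, 114, 42  ⇒  2A = 243, A = 121.5.
Then Σ (x_i + x_{i+1})·c_i = 7155, so x̄ = 7155 / (6·121.5) = 265/27.

265/27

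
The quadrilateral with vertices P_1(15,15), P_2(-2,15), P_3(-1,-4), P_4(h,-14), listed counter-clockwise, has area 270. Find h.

2

The doubled signed area Σ (x_i y_{i+1} − x_{i+1} y_i) is linear in h.
With h=0 it equals 502; the coefficient of h is 19 (from the two edges through P_4).
So 19·h + 502 = 2·270 = 540 ⇒ h = 2.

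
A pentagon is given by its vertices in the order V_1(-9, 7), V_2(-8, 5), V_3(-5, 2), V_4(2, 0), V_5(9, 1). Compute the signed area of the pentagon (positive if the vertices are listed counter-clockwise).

V_1→V_2: (-9)(5) − (-8)(7) = 11
V_2→V_3: (-8)(2) − (-5)(5) = 9
V_3→V_4: (-5)(0) − (2)(2) = -4
V_4→V_5: (2)(1) − (9)(0) = 2
V_5→V_1: (9)(7) − (-9)(1) = 72
Σ = 90
Signed area = Σ/2 = 45 (positive ⇒ counter-clockwise traversal).

45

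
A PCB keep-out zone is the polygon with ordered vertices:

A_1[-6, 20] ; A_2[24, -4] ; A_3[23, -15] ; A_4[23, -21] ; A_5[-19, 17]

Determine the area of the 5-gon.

574

A_1→A_2: (-6)(-4) − (24)(20) = -456
A_2→A_3: (24)(-15) − (23)(-4) = -268
A_3→A_4: (23)(-21) − (23)(-15) = -138
A_4→A_5: (23)(17) − (-19)(-21) = -8
A_5→A_1: (-19)(20) − (-6)(17) = -278
Σ = -1148
Area = |Σ|/2 = 574.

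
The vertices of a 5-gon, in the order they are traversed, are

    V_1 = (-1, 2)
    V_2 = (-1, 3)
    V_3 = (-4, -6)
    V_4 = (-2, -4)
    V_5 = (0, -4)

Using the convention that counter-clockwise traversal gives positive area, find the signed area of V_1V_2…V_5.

12.5

Apply the surveyor's formula: 2A = Σ (x_i·y_{i+1} − x_{i+1}·y_i), indices taken mod 5.
Σ = (-1) + (18) + (4) + (8) + (-4) = 25
Signed area = Σ/2 = 12.5 (positive ⇒ counter-clockwise traversal).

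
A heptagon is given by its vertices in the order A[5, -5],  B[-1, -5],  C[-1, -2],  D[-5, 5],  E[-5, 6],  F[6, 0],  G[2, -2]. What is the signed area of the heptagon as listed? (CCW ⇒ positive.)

Σ = (-30) + (-3) + (-15) + (-5) + (-36) + (-12) + (0) = -101
Signed area = Σ/2 = -50.5 (negative ⇒ clockwise traversal).

-50.5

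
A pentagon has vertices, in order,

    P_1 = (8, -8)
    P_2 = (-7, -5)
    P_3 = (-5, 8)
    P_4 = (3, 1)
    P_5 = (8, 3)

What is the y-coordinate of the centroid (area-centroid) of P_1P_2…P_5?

-396/293

Apply Gauss's area formula. First the cross-terms c_i = x_i·y_{i+1} − x_{i+1}·y_i:
  -96, -81, -29, 1, -88  ⇒  2A = -293, A = -146.5.
Then Σ (y_i + y_{i+1})·c_i = 1188, so ȳ = 1188 / (6·(-146.5)) = -396/293.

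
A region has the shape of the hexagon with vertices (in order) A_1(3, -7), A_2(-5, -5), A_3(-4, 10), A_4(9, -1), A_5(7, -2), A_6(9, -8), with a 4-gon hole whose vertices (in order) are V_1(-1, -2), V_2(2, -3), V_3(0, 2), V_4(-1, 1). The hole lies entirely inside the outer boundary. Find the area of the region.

139

Outer boundary:
Apply the surveyor's formula: 2A = Σ (x_i·y_{i+1} − x_{i+1}·y_i), indices taken mod 6.
Cross-terms: -50, -70, -86, -11, -38, -39  ⇒  Σ = -294
Area = |Σ|/2 = 147.
Hole:
Apply Gauss's area formula: 2A = Σ (x_i·y_{i+1} − x_{i+1}·y_i), indices taken mod 4.
Σ = (7) + (4) + (2) + (3) = 16
Area = |Σ|/2 = 8.
Net area = 147 − 8 = 139.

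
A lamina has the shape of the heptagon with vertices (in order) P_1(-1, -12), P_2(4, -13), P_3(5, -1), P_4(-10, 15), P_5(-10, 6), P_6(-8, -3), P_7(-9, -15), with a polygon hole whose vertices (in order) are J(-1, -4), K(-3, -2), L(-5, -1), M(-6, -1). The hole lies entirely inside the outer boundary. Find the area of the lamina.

Outer boundary:
Cross-terms: 61, 61, 65, 90, 78, 93, 93  ⇒  Σ = 541
Area = |Σ|/2 = 270.5.
Hole:
Apply the shoelace (surveyor's) formula: 2A = Σ (x_i·y_{i+1} − x_{i+1}·y_i), indices taken mod 4.
Σ = (-10) + (-7) + (-1) + (23) = 5
Area = |Σ|/2 = 2.5.
Net area = 270.5 − 2.5 = 268.

268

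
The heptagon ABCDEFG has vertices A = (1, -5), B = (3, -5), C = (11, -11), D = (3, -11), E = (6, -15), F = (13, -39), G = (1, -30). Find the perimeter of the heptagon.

90

|AB| = √((2)² + (0)²) = √4 = 2
|BC| = √((8)² + (-6)²) = √100 = 10
|CD| = √((-8)² + (0)²) = √64 = 8
|DE| = √((3)² + (-4)²) = √25 = 5
|EF| = √((7)² + (-24)²) = √625 = 25
|FG| = √((-12)² + (9)²) = √225 = 15
|GA| = √((0)² + (25)²) = √625 = 25
Perimeter = 2 + 10 + 8 + 5 + 25 + 15 + 25 = 90.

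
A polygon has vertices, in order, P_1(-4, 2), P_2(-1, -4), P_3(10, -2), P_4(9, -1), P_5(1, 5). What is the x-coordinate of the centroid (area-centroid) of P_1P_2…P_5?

Apply Gauss's area formula. First the cross-terms c_i = x_i·y_{i+1} − x_{i+1}·y_i:
  18, 42, 8, 46, 22  ⇒  2A = 136, A = 68.
Then Σ (x_i + x_{i+1})·c_i = 834, so x̄ = 834 / (6·68) = 139/68.

139/68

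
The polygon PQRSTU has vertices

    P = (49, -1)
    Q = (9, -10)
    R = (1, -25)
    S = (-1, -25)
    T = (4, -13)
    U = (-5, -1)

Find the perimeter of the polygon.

142

|PQ| = √((-40)² + (-9)²) = √1681 = 41
|QR| = √((-8)² + (-15)²) = √289 = 17
|RS| = √((-2)² + (0)²) = √4 = 2
|ST| = √((5)² + (12)²) = √169 = 13
|TU| = √((-9)² + (12)²) = √225 = 15
|UP| = √((54)² + (0)²) = √2916 = 54
Perimeter = 41 + 17 + 2 + 13 + 15 + 54 = 142.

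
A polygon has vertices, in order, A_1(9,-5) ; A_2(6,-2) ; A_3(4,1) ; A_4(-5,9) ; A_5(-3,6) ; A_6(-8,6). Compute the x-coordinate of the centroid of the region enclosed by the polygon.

-41/240

Apply the shoelace (surveyor's) formula. First the cross-terms c_i = x_i·y_{i+1} − x_{i+1}·y_i:
  12, 14, 41, -3, 30, -14  ⇒  2A = 80, A = 40.
Then Σ (x_i + x_{i+1})·c_i = -41, so x̄ = -41 / (6·40) = -41/240.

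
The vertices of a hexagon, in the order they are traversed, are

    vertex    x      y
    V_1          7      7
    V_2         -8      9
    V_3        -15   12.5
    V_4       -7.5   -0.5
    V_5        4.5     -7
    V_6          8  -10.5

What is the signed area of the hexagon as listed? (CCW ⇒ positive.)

Apply Gauss's area formula: 2A = Σ (x_i·y_{i+1} − x_{i+1}·y_i), indices taken mod 6.
V_1→V_2: (7)(9) − (-8)(7) = 119
V_2→V_3: (-8)(12.5) − (-15)(9) = 35
V_3→V_4: (-15)(-0.5) − (-7.5)(12.5) = 101.25
V_4→V_5: (-7.5)(-7) − (4.5)(-0.5) = 54.75
V_5→V_6: (4.5)(-10.5) − (8)(-7) = 8.75
V_6→V_1: (8)(7) − (7)(-10.5) = 129.5
Σ = 448.25
Signed area = Σ/2 = 224.125 (positive ⇒ counter-clockwise traversal).

224.125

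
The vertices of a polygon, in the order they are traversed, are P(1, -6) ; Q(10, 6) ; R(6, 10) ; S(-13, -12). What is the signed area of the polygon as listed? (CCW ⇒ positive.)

139

Apply Gauss's area formula: 2A = Σ (x_i·y_{i+1} − x_{i+1}·y_i), indices taken mod 4.
Σ = (66) + (64) + (58) + (90) = 278
Signed area = Σ/2 = 139 (positive ⇒ counter-clockwise traversal).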